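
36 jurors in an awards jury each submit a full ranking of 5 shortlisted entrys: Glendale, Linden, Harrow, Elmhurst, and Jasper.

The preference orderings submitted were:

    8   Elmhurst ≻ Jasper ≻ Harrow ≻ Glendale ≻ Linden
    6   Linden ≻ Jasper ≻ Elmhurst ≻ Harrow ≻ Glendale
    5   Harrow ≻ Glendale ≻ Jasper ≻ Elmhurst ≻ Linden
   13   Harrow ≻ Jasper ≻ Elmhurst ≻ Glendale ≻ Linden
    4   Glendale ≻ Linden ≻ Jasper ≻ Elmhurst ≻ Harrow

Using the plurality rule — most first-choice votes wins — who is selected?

First-place vote totals:
  Glendale: 4
  Linden: 6
  Harrow: 18
  Elmhurst: 8
  Jasper: 0
Harrow has the most first-place votes.

Harrow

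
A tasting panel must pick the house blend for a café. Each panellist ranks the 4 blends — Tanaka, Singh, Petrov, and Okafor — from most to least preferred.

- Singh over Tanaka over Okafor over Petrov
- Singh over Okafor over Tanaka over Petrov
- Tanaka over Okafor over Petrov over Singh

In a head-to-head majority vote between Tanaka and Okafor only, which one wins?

Tanaka

Ballots ranking Tanaka above Okafor: 2.
Ballots ranking Okafor above Tanaka: 1.
Tanaka wins the head-to-head, 2–1.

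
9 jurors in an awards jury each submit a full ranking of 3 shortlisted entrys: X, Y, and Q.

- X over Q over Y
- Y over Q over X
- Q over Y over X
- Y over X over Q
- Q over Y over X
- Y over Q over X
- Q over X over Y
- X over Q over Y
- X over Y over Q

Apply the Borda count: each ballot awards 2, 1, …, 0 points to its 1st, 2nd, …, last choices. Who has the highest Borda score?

Q

Borda scores:
  X: 2 + 0 + 0 + 1 + 0 + 0 + 1 + 2 + 2 = 8
  Y: 0 + 2 + 1 + 2 + 1 + 2 + 0 + 0 + 1 = 9
  Q: 1 + 1 + 2 + 0 + 2 + 1 + 2 + 1 + 0 = 10
Q has the highest total.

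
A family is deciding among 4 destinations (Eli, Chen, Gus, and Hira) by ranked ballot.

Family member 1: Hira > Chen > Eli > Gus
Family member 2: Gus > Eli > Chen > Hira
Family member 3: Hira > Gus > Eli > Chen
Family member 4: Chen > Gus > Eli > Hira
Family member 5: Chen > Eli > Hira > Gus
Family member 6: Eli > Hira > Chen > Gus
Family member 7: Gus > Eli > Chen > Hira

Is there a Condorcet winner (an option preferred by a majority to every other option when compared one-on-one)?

No

Head-to-head results (7 voters total):
Eli vs Chen: Eli wins 4–3.
Eli vs Gus: Gus wins 4–3.
Eli vs Hira: Eli wins 5–2.
Chen vs Gus: Chen wins 4–3.
Chen vs Hira: Chen wins 4–3.
Gus vs Hira: Hira wins 4–3.
No candidate beats all others: Eli beats Chen beats Gus beats Eli, a majority cycle.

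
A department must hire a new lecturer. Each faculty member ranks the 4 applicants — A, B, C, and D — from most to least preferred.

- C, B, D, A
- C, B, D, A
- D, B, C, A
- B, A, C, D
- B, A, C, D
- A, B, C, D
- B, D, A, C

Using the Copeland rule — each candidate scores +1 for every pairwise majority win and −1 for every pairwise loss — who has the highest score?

B

Pairwise results:
  A vs B: B wins 6–1.
  A vs C: A wins 4–3.
  A vs D: D wins 4–3.
  B vs C: B wins 5–2.
  B vs D: B wins 6–1.
  C vs D: C wins 5–2.
Copeland scores (wins − losses):
  A: 1 − 2 = -1
  B: 3 − 0 = 3
  C: 1 − 2 = -1
  D: 1 − 2 = -1
B has the best Copeland score.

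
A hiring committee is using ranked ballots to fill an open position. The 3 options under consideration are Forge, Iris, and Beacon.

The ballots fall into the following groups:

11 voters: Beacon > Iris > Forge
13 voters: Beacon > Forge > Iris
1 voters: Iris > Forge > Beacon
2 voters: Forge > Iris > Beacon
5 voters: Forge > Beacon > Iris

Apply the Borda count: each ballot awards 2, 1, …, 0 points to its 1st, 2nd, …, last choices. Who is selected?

Beacon

Borda scores:
  Forge: 11·0 + 13·1 + 1 + 2·2 + 5·2 = 28
  Iris: 11·1 + 13·0 + 2 + 2·1 + 5·0 = 15
  Beacon: 11·2 + 13·2 + 0 + 2·0 + 5·1 = 53
Beacon has the highest total.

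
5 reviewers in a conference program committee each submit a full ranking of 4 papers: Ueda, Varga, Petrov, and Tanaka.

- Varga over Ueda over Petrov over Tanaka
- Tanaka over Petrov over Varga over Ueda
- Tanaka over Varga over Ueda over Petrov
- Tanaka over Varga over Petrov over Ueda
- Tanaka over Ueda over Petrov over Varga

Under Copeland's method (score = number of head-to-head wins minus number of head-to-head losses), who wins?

Tanaka

Pairwise results:
  Ueda vs Varga: Varga wins 4–1.
  Ueda vs Petrov: Ueda wins 3–2.
  Ueda vs Tanaka: Tanaka wins 4–1.
  Varga vs Petrov: Varga wins 3–2.
  Varga vs Tanaka: Tanaka wins 4–1.
  Petrov vs Tanaka: Tanaka wins 4–1.
Copeland scores (wins − losses):
  Ueda: 1 − 2 = -1
  Varga: 2 − 1 = 1
  Petrov: 0 − 3 = -3
  Tanaka: 3 − 0 = 3
Tanaka has the best Copeland score.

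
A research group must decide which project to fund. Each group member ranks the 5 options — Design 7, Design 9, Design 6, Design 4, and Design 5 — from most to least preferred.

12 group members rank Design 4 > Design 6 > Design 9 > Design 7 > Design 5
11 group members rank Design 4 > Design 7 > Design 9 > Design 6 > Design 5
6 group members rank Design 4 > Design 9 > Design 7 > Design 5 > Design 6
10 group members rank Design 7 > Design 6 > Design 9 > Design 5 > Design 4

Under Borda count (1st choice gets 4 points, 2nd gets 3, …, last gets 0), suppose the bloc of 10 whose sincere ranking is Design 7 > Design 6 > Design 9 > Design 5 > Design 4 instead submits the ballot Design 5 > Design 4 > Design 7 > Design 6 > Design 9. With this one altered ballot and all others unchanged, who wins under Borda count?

Design 4

Borda totals with the altered ballot: Design 7 77, Design 9 64, Design 6 57, Design 4 146, Design 5 46.
The winner is unchanged: still Design 4.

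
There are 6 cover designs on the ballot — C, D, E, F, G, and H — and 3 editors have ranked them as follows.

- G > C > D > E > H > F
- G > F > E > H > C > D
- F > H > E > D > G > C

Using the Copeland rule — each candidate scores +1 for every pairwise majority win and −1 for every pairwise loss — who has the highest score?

G

Pairwise results:
  C vs D: C wins 2–1.
  C vs E: E wins 2–1.
  C vs F: F wins 2–1.
  C vs G: G wins 3–0.
  C vs H: H wins 2–1.
  D vs E: E wins 2–1.
  D vs F: F wins 2–1.
  D vs G: G wins 2–1.
  D vs H: H wins 2–1.
  E vs F: F wins 2–1.
  E vs G: G wins 2–1.
  E vs H: E wins 2–1.
  F vs G: G wins 2–1.
  F vs H: F wins 2–1.
  G vs H: G wins 2–1.
Copeland scores (wins − losses):
  C: 1 − 4 = -3
  D: 0 − 5 = -5
  E: 3 − 2 = 1
  F: 4 − 1 = 3
  G: 5 − 0 = 5
  H: 2 − 3 = -1
G has the best Copeland score.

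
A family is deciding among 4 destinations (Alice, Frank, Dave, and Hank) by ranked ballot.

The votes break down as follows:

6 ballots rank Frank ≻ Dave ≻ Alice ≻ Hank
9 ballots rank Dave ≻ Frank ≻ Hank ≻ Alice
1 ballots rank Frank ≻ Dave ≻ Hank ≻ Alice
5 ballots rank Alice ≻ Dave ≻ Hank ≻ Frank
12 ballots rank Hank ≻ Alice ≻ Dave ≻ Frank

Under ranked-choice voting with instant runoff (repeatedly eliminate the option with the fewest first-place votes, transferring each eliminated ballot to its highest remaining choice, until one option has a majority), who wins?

Round 1: Hank 12, Dave 9, Frank 7, Alice 5. Alice has the fewest and is eliminated.
Round 2: Dave 14, Hank 12, Frank 7. Frank has the fewest and is eliminated.
Round 3: Dave 21, Hank 12. Dave has a majority.

Dave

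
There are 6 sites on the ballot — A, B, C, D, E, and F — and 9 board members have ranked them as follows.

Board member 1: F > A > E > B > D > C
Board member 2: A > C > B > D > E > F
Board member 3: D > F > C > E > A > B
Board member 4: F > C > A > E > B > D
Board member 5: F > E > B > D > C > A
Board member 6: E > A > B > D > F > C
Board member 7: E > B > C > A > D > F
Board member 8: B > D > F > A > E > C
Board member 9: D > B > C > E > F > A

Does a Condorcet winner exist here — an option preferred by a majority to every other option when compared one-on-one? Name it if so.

Head-to-head results (9 voters total):
A vs B: A wins 5–4.
A vs C: C wins 5–4.
A vs D: A wins 5–4.
A vs E: E wins 5–4.
A vs F: F wins 6–3.
B vs C: B wins 6–3.
B vs D: B wins 7–2.
B vs E: E wins 6–3.
B vs F: B wins 5–4.
C vs D: D wins 6–3.
C vs E: E wins 5–4.
C vs F: F wins 6–3.
D vs E: E wins 5–4.
D vs F: D wins 6–3.
E vs F: F wins 5–4.
No candidate beats all others: A beats B beats C beats A, a majority cycle.

There is no Condorcet winner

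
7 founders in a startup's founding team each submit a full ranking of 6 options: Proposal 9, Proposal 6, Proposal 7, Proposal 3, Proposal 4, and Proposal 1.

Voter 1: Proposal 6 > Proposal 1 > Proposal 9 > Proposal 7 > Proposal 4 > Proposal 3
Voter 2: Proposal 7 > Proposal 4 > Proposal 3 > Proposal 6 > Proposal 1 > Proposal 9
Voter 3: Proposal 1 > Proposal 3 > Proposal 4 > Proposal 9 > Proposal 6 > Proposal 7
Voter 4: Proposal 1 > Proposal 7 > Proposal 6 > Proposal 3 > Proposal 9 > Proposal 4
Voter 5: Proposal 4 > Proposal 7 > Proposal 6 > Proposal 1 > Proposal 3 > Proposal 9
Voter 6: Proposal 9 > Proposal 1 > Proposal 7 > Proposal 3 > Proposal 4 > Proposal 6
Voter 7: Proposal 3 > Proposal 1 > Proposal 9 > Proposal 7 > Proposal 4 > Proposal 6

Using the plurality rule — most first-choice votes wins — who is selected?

First-place vote totals:
  Proposal 9: 1
  Proposal 6: 1
  Proposal 7: 1
  Proposal 3: 1
  Proposal 4: 1
  Proposal 1: 2
Proposal 1 has the most first-place votes.

Proposal 1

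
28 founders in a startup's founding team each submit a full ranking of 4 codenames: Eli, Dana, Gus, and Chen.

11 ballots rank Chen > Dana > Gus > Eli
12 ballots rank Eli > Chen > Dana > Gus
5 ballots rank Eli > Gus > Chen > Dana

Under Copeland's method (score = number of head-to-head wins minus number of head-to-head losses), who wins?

Eli

Pairwise results:
  Eli vs Dana: Eli wins 17–11.
  Eli vs Gus: Eli wins 17–11.
  Eli vs Chen: Eli wins 17–11.
  Dana vs Gus: Dana wins 23–5.
  Dana vs Chen: Chen wins 28–0.
  Gus vs Chen: Chen wins 23–5.
Copeland scores (wins − losses):
  Eli: 3 − 0 = 3
  Dana: 1 − 2 = -1
  Gus: 0 − 3 = -3
  Chen: 2 − 1 = 1
Eli has the best Copeland score.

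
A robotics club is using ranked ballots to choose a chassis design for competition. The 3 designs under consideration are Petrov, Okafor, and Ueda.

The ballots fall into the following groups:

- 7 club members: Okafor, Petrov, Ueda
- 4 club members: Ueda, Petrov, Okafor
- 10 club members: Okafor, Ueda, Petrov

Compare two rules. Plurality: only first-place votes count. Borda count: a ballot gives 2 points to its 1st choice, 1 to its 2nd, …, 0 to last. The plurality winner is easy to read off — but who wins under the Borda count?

Okafor

Plurality first-place counts: Petrov 0, Okafor 17, Ueda 4 → Okafor.
Borda totals: Petrov 11, Okafor 34, Ueda 18 → Okafor.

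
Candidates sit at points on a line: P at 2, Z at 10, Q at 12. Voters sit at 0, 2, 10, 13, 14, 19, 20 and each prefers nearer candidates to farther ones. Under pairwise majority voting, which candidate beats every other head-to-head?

With single-peaked preferences on a line, the Condorcet winner is the candidate closest to the median voter.
The median voter (position 13) is closest to Q at 12.
Check: Q vs Z — voters closer to Q: 4 of 7.

Q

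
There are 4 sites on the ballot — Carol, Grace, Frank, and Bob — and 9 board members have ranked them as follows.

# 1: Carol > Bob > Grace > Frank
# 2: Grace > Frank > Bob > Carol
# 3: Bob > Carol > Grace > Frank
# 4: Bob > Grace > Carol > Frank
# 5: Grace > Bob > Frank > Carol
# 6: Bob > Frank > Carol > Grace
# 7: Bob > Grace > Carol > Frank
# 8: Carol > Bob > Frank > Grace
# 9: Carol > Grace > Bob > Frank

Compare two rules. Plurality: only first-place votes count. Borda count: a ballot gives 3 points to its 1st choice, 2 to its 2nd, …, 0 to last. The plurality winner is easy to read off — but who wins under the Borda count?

Plurality first-place counts: Carol 3, Grace 2, Frank 0, Bob 4 → Bob.
Borda totals: Carol 14, Grace 14, Frank 6, Bob 20 → Bob.

Bob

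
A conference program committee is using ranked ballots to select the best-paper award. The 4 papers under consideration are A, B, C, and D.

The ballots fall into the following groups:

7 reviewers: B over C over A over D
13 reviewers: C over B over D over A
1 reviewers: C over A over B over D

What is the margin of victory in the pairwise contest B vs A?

Ballots ranking B above A: 7+13 = 20.
Ballots ranking A above B: 1.
B wins 20–1, a margin of 19.

19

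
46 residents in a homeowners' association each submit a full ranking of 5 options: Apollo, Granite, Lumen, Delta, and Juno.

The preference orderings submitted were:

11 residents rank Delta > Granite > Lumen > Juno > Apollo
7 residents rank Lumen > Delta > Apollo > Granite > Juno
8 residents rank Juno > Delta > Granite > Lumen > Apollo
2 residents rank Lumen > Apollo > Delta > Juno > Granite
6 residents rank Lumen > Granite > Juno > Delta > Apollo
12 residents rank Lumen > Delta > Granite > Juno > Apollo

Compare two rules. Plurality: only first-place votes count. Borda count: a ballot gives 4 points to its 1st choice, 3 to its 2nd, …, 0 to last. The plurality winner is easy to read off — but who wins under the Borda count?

Lumen

Plurality first-place counts: Apollo 0, Granite 0, Lumen 27, Delta 11, Juno 8 → Lumen.
Borda totals: Apollo 20, Granite 98, Lumen 138, Delta 135, Juno 69 → Lumen.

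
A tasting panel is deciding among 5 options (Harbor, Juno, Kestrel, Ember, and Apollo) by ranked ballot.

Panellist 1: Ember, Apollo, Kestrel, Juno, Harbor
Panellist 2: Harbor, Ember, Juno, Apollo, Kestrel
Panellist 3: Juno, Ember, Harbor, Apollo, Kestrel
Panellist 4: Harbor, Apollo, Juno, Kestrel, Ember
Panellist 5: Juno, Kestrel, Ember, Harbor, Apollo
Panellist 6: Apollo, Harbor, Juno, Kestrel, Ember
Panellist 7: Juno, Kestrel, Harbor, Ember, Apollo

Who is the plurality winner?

First-place vote totals:
  Harbor: 2
  Juno: 3
  Kestrel: 0
  Ember: 1
  Apollo: 1
Juno has the most first-place votes.

Juno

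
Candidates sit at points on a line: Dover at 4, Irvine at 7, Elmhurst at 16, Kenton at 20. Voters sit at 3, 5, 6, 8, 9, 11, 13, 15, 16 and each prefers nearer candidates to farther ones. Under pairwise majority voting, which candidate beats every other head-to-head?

With single-peaked preferences on a line, the Condorcet winner is the candidate closest to the median voter.
The median voter (position 9) is closest to Irvine at 7.
Check: Irvine vs Elmhurst — voters closer to Irvine: 6 of 9.

Irvine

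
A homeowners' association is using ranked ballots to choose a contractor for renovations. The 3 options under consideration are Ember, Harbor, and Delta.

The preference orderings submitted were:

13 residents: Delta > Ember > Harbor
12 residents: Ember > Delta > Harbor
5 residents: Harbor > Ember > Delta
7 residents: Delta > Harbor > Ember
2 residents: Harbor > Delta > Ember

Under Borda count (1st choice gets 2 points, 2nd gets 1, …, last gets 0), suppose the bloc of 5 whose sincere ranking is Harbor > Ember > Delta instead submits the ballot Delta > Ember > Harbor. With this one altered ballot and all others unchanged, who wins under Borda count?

Borda totals with the altered ballot: Ember 42, Harbor 11, Delta 64.
The winner is unchanged: still Delta.

Delta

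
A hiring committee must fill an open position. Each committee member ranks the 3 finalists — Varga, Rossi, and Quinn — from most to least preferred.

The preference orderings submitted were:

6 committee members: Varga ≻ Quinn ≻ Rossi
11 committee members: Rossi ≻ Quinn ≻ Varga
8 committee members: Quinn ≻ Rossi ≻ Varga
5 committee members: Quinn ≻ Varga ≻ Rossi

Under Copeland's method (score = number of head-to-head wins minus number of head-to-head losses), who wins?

Pairwise results:
  Varga vs Rossi: Rossi wins 19–11.
  Varga vs Quinn: Quinn wins 24–6.
  Rossi vs Quinn: Quinn wins 19–11.
Copeland scores (wins − losses):
  Varga: 0 − 2 = -2
  Rossi: 1 − 1 = 0
  Quinn: 2 − 0 = 2
Quinn has the best Copeland score.

Quinn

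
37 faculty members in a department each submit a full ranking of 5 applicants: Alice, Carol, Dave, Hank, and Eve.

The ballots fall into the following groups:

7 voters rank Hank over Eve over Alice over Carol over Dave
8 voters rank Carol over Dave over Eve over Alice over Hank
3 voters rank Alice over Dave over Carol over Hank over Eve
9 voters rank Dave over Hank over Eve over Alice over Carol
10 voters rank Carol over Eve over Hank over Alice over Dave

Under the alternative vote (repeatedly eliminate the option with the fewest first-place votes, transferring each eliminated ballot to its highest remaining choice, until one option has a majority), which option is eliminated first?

Round 1: Carol 18, Dave 9, Hank 7, Alice 3, Eve 0. Eve has the fewest and is eliminated.
Round 2: Carol 18, Dave 9, Hank 7, Alice 3. Alice has the fewest and is eliminated.
Round 3: Carol 18, Dave 12, Hank 7. Hank has the fewest and is eliminated.
Round 4: Carol 25, Dave 12. Carol has a majority.

Eve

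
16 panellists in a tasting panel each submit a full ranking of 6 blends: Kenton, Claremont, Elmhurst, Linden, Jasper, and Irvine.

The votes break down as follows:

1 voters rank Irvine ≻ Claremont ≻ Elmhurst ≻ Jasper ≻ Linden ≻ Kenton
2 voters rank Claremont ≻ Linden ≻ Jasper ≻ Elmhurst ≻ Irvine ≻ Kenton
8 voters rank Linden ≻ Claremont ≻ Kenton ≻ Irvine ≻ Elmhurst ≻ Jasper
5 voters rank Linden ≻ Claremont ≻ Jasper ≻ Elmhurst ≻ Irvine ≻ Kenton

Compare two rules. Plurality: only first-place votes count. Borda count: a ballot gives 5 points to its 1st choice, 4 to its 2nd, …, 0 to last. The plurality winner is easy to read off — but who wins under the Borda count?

Plurality first-place counts: Kenton 0, Claremont 2, Elmhurst 0, Linden 13, Jasper 0, Irvine 1 → Linden.
Borda totals: Kenton 24, Claremont 66, Elmhurst 25, Linden 74, Jasper 23, Irvine 28 → Linden.

Linden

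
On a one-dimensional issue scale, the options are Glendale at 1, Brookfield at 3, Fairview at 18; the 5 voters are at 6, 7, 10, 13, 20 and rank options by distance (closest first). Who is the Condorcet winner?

Brookfield

With single-peaked preferences on a line, the Condorcet winner is the candidate closest to the median voter.
The median voter (position 10) is closest to Brookfield at 3.
Check: Brookfield vs Glendale — voters closer to Brookfield: 5 of 5.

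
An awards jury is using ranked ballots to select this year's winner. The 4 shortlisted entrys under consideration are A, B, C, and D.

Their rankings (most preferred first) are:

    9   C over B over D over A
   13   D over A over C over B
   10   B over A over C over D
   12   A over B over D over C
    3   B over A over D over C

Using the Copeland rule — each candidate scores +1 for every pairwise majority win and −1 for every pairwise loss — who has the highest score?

Pairwise results:
  A vs B: A wins 25–22.
  A vs C: A wins 38–9.
  A vs D: A wins 25–22.
  B vs C: B wins 25–22.
  B vs D: B wins 34–13.
  C vs D: D wins 28–19.
Copeland scores (wins − losses):
  A: 3 − 0 = 3
  B: 2 − 1 = 1
  C: 0 − 3 = -3
  D: 1 − 2 = -1
A has the best Copeland score.

A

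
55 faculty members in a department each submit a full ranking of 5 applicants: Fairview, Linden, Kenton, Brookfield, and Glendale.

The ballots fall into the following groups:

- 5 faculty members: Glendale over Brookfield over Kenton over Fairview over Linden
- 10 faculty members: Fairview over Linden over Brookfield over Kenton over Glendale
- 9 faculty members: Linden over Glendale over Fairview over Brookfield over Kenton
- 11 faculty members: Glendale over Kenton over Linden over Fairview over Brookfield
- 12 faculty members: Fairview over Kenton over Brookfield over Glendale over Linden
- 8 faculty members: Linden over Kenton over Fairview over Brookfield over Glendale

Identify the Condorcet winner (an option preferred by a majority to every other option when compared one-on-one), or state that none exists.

No Condorcet winner

Head-to-head results (55 voters total):
Fairview vs Linden: Linden wins 28–27.
Fairview vs Kenton: Fairview wins 31–24.
Fairview vs Brookfield: Fairview wins 50–5.
Fairview vs Glendale: Fairview wins 30–25.
Linden vs Kenton: Kenton wins 28–27.
Linden vs Brookfield: Linden wins 38–17.
Linden vs Glendale: Glendale wins 28–27.
Kenton vs Brookfield: Kenton wins 31–24.
Kenton vs Glendale: Kenton wins 30–25.
Brookfield vs Glendale: Brookfield wins 30–25.
No candidate beats all others: Fairview beats Kenton beats Linden beats Fairview, a majority cycle.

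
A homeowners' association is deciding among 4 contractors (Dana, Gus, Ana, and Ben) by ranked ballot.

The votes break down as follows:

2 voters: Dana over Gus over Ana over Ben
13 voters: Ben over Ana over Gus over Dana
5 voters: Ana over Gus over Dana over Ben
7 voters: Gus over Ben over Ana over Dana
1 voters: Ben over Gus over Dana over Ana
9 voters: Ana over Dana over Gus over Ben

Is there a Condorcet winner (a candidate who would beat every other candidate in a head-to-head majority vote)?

Head-to-head results (37 voters total):
Dana vs Gus: Gus wins 26–11.
Dana vs Ana: Ana wins 34–3.
Dana vs Ben: Ben wins 21–16.
Gus vs Ana: Ana wins 27–10.
Gus vs Ben: Gus wins 23–14.
Ana vs Ben: Ben wins 21–16.
No candidate beats all others: Gus beats Ben beats Ana beats Gus, a majority cycle.

No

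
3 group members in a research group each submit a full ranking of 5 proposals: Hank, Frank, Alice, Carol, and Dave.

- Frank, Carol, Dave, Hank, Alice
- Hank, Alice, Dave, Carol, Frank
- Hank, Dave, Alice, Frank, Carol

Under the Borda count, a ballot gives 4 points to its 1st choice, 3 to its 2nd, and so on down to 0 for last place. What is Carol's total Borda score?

4

Borda scores:
  Hank: 1 + 4 + 4 = 9
  Frank: 4 + 0 + 1 = 5
  Alice: 0 + 3 + 2 = 5
  Carol: 3 + 1 + 0 = 4
  Dave: 2 + 2 + 3 = 7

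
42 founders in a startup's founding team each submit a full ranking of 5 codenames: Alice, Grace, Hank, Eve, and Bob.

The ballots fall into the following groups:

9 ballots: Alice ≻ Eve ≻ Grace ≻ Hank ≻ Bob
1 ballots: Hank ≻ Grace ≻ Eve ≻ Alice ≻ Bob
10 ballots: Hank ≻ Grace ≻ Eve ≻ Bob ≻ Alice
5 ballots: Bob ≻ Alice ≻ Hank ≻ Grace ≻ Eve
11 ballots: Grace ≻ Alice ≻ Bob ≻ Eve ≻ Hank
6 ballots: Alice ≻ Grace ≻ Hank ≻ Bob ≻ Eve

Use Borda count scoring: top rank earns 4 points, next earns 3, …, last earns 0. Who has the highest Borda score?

Borda scores:
  Alice: 9·4 + 1 + 10·0 + 5·3 + 11·3 + 6·4 = 109
  Grace: 9·2 + 3 + 10·3 + 5·1 + 11·4 + 6·3 = 118
  Hank: 9·1 + 4 + 10·4 + 5·2 + 11·0 + 6·2 = 75
  Eve: 9·3 + 2 + 10·2 + 5·0 + 11·1 + 6·0 = 60
  Bob: 9·0 + 0 + 10·1 + 5·4 + 11·2 + 6·1 = 58
Grace has the highest total.

Grace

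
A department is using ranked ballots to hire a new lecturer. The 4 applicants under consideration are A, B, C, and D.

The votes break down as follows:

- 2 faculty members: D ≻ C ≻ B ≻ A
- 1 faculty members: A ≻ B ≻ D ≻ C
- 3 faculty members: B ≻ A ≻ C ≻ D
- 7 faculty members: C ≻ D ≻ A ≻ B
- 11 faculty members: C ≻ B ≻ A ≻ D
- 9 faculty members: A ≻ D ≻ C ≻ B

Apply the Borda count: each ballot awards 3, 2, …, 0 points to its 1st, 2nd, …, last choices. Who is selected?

Borda scores:
  A: 2·0 + 3 + 3·2 + 7·1 + 11·1 + 9·3 = 54
  B: 2·1 + 2 + 3·3 + 7·0 + 11·2 + 9·0 = 35
  C: 2·2 + 0 + 3·1 + 7·3 + 11·3 + 9·1 = 70
  D: 2·3 + 1 + 3·0 + 7·2 + 11·0 + 9·2 = 39
C has the highest total.

C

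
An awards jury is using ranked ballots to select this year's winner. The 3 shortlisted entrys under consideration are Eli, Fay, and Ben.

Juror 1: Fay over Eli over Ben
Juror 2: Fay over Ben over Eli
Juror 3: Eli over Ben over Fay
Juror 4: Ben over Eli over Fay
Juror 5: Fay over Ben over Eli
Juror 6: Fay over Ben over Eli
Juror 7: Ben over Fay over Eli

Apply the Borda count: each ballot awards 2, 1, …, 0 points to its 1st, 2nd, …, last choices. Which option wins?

Fay

Borda scores:
  Eli: 1 + 0 + 2 + 1 + 0 + 0 + 0 = 4
  Fay: 2 + 2 + 0 + 0 + 2 + 2 + 1 = 9
  Ben: 0 + 1 + 1 + 2 + 1 + 1 + 2 = 8
Fay has the highest total.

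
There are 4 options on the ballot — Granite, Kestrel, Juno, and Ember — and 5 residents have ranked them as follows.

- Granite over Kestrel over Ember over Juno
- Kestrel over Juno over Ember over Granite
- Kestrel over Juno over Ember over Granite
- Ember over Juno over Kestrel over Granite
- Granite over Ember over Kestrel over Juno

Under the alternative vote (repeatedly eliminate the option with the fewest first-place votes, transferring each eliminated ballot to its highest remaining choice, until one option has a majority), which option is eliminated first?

Juno

Round 1: Granite 2, Kestrel 2, Ember 1, Juno 0. Juno has the fewest and is eliminated.
Round 2: Granite 2, Kestrel 2, Ember 1. Ember has the fewest and is eliminated.
Round 3: Kestrel 3, Granite 2. Kestrel has a majority.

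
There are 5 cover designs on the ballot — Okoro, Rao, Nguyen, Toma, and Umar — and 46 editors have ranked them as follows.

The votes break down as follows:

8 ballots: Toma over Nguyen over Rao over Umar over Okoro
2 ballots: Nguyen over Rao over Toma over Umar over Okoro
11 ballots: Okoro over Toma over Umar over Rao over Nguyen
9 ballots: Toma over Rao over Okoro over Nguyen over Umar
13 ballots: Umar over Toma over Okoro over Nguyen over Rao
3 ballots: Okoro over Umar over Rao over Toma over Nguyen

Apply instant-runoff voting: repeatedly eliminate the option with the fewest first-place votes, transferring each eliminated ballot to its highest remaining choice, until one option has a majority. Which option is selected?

Toma

Round 1: Toma 17, Okoro 14, Umar 13, Nguyen 2, Rao 0. Rao has the fewest and is eliminated.
Round 2: Toma 17, Okoro 14, Umar 13, Nguyen 2. Nguyen has the fewest and is eliminated.
Round 3: Toma 19, Okoro 14, Umar 13. Umar has the fewest and is eliminated.
Round 4: Toma 32, Okoro 14. Toma has a majority.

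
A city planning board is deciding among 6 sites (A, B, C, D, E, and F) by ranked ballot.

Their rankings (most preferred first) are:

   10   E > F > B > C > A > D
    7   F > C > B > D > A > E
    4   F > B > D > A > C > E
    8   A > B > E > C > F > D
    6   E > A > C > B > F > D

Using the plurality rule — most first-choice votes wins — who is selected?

First-place vote totals:
  A: 8
  B: 0
  C: 0
  D: 0
  E: 16
  F: 11
E has the most first-place votes.

E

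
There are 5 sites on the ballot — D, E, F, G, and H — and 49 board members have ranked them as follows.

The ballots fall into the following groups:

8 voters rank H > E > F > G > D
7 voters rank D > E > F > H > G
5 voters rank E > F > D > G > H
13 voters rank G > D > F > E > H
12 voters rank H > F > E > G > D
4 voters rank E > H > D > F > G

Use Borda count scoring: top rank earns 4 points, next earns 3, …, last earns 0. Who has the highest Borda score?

Borda scores:
  D: 8·0 + 7·4 + 5·2 + 13·3 + 12·0 + 4·2 = 85
  E: 8·3 + 7·3 + 5·4 + 13·1 + 12·2 + 4·4 = 118
  F: 8·2 + 7·2 + 5·3 + 13·2 + 12·3 + 4·1 = 111
  G: 8·1 + 7·0 + 5·1 + 13·4 + 12·1 + 4·0 = 77
  H: 8·4 + 7·1 + 5·0 + 13·0 + 12·4 + 4·3 = 99
E has the highest total.

E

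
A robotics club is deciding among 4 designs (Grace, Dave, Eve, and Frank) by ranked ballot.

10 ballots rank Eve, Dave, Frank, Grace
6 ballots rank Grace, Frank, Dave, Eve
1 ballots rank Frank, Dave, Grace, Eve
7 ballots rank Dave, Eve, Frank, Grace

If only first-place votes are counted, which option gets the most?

Eve

First-place vote totals:
  Grace: 6
  Dave: 7
  Eve: 10
  Frank: 1
Eve has the most first-place votes.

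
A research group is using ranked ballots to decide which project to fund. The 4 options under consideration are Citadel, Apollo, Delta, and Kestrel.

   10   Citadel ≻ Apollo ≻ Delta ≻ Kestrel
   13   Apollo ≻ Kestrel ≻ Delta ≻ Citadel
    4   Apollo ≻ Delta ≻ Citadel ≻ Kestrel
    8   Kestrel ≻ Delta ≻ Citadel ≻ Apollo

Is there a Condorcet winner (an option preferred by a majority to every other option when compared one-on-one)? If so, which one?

Head-to-head results (35 voters total):
Citadel vs Apollo: Citadel wins 18–17.
Citadel vs Delta: Delta wins 25–10.
Citadel vs Kestrel: Kestrel wins 21–14.
Apollo vs Delta: Apollo wins 27–8.
Apollo vs Kestrel: Apollo wins 27–8.
Delta vs Kestrel: Kestrel wins 21–14.
No candidate beats all others: Citadel beats Apollo beats Delta beats Citadel, a majority cycle.

No Condorcet winner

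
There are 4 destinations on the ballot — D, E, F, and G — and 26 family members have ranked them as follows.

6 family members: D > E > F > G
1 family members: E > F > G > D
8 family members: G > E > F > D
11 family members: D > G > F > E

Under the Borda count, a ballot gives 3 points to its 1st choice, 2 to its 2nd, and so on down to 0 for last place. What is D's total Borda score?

Borda scores:
  D: 6·3 + 0 + 8·0 + 11·3 = 51
  E: 6·2 + 3 + 8·2 + 11·0 = 31
  F: 6·1 + 2 + 8·1 + 11·1 = 27
  G: 6·0 + 1 + 8·3 + 11·2 = 47

51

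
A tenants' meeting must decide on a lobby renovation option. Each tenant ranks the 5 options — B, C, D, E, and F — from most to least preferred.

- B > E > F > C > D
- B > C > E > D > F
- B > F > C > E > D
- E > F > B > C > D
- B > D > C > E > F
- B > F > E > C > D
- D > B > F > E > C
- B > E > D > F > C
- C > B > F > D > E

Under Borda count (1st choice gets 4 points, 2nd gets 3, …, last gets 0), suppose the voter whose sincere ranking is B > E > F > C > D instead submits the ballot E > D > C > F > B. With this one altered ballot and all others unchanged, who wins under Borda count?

B

Borda totals with the altered ballot: B 28, C 15, D 14, E 18, F 15.
The winner is unchanged: still B.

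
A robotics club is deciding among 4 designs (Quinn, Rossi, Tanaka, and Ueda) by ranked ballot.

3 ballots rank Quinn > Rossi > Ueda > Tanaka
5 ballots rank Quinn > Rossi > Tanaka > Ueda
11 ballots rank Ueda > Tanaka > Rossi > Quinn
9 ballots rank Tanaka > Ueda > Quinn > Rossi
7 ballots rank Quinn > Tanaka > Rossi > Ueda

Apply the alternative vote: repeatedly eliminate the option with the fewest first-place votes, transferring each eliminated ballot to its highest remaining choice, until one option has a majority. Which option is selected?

Ueda

Round 1: Quinn 15, Ueda 11, Tanaka 9, Rossi 0. Rossi has the fewest and is eliminated.
Round 2: Quinn 15, Ueda 11, Tanaka 9. Tanaka has the fewest and is eliminated.
Round 3: Ueda 20, Quinn 15. Ueda has a majority.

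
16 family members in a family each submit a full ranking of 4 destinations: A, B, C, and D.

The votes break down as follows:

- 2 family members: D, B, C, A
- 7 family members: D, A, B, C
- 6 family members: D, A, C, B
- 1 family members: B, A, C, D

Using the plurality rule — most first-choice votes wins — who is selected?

First-place vote totals:
  A: 0
  B: 1
  C: 0
  D: 15
D has the most first-place votes.

D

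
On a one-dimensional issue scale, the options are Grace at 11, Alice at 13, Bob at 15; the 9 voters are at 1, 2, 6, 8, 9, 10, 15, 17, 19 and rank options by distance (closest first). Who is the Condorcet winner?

Grace

With single-peaked preferences on a line, the Condorcet winner is the candidate closest to the median voter.
The median voter (position 9) is closest to Grace at 11.
Check: Grace vs Alice — voters closer to Grace: 6 of 9.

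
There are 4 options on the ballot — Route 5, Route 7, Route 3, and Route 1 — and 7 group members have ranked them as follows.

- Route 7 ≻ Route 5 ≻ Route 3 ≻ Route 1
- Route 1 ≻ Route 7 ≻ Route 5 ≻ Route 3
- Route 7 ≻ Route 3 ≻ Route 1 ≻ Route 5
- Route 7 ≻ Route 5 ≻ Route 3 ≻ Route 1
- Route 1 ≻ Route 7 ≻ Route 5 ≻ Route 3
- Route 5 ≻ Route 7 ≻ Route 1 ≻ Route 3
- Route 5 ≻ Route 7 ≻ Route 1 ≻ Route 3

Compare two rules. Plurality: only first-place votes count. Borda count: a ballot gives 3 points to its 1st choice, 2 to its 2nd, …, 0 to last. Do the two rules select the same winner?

Plurality first-place counts: Route 5 2, Route 7 3, Route 3 0, Route 1 2 → Route 7.
Borda totals: Route 5 12, Route 7 17, Route 3 4, Route 1 9 → Route 7.
The two rules agree on Route 7.

Yes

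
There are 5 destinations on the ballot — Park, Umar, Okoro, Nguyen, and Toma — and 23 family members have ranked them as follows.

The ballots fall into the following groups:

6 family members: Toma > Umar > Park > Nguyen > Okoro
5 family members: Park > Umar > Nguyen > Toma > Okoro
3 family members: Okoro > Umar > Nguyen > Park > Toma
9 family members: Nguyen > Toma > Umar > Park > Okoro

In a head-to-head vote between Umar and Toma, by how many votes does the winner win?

Ballots ranking Umar above Toma: 5+3 = 8.
Ballots ranking Toma above Umar: 6+9 = 15.
Toma wins 15–8, a margin of 7.

7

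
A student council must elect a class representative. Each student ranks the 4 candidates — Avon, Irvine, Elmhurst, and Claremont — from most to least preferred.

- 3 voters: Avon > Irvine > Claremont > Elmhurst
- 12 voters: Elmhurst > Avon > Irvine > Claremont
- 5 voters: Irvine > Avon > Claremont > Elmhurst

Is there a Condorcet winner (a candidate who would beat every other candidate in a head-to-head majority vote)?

Head-to-head results (20 voters total):
Avon vs Irvine: Avon wins 15–5.
Avon vs Elmhurst: Elmhurst wins 12–8.
Avon vs Claremont: Avon wins 20–0.
Irvine vs Elmhurst: Elmhurst wins 12–8.
Irvine vs Claremont: Irvine wins 20–0.
Elmhurst vs Claremont: Elmhurst wins 12–8.
Elmhurst beats each rival — Avon (12–8), Irvine (12–8), Claremont (12–8) — so Elmhurst is the Condorcet winner.

Yes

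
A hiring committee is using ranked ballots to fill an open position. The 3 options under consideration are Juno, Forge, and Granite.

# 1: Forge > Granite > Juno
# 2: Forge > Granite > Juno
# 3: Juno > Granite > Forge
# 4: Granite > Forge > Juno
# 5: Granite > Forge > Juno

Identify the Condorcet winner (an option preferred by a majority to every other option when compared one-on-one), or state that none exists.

Head-to-head results (5 voters total):
Juno vs Forge: Forge wins 4–1.
Juno vs Granite: Granite wins 4–1.
Forge vs Granite: Granite wins 3–2.
Granite beats each rival — Juno (4–1), Forge (3–2) — so Granite is the Condorcet winner.

Granite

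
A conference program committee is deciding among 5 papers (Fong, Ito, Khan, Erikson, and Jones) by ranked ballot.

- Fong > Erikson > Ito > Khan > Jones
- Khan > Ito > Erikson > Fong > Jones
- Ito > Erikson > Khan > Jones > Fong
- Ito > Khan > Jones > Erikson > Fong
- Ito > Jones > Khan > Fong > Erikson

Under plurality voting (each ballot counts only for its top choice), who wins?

First-place vote totals:
  Fong: 1
  Ito: 3
  Khan: 1
  Erikson: 0
  Jones: 0
Ito has the most first-place votes.

Ito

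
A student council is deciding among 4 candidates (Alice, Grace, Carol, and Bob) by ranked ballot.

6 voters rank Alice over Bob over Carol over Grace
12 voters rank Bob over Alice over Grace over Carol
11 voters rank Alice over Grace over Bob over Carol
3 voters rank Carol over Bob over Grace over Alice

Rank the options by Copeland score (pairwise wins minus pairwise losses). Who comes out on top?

Alice

Pairwise results:
  Alice vs Grace: Alice wins 29–3.
  Alice vs Carol: Alice wins 29–3.
  Alice vs Bob: Alice wins 17–15.
  Grace vs Carol: Grace wins 23–9.
  Grace vs Bob: Bob wins 21–11.
  Carol vs Bob: Bob wins 29–3.
Copeland scores (wins − losses):
  Alice: 3 − 0 = 3
  Grace: 1 − 2 = -1
  Carol: 0 − 3 = -3
  Bob: 2 − 1 = 1
Alice has the best Copeland score.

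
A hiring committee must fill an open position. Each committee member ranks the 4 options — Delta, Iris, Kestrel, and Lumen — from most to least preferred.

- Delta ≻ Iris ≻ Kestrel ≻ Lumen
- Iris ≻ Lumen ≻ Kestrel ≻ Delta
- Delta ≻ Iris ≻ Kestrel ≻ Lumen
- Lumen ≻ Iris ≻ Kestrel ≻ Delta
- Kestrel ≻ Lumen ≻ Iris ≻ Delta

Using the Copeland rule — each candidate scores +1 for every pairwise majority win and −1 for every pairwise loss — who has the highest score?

Iris

Pairwise results:
  Delta vs Iris: Iris wins 3–2.
  Delta vs Kestrel: Kestrel wins 3–2.
  Delta vs Lumen: Lumen wins 3–2.
  Iris vs Kestrel: Iris wins 4–1.
  Iris vs Lumen: Iris wins 3–2.
  Kestrel vs Lumen: Kestrel wins 3–2.
Copeland scores (wins − losses):
  Delta: 0 − 3 = -3
  Iris: 3 − 0 = 3
  Kestrel: 2 − 1 = 1
  Lumen: 1 − 2 = -1
Iris has the best Copeland score.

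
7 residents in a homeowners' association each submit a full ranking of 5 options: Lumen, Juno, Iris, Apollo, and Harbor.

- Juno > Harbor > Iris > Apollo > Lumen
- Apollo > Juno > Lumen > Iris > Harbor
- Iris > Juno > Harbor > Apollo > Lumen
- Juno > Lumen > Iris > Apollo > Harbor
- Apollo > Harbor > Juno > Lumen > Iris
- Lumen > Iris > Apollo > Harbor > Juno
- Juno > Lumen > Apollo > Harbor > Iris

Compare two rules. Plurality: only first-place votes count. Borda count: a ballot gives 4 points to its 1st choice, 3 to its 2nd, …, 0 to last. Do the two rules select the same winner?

Yes

Plurality first-place counts: Lumen 1, Juno 3, Iris 1, Apollo 2, Harbor 0 → Juno.
Borda totals: Lumen 13, Juno 20, Iris 12, Apollo 15, Harbor 10 → Juno.
The two rules agree on Juno.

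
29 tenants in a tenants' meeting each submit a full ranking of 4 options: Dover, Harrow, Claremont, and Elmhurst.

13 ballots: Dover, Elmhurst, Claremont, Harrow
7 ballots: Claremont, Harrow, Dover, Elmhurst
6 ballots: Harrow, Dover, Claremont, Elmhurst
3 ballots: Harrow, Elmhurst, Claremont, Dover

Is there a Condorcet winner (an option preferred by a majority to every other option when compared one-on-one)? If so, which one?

Head-to-head results (29 voters total):
Dover vs Harrow: Harrow wins 16–13.
Dover vs Claremont: Dover wins 19–10.
Dover vs Elmhurst: Dover wins 26–3.
Harrow vs Claremont: Claremont wins 20–9.
Harrow vs Elmhurst: Harrow wins 16–13.
Claremont vs Elmhurst: Elmhurst wins 16–13.
No candidate beats all others: Dover beats Claremont beats Harrow beats Dover, a majority cycle.

There is no Condorcet winner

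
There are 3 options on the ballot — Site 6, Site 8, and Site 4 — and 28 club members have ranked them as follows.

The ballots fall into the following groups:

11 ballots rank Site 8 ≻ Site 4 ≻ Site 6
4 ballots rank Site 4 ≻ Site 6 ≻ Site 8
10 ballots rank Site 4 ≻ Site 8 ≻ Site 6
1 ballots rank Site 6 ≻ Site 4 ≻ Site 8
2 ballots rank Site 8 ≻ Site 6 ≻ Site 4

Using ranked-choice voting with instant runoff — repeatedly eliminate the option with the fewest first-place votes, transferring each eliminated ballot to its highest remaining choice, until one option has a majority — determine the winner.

Round 1: Site 4 14, Site 8 13, Site 6 1. Site 6 has the fewest and is eliminated.
Round 2: Site 4 15, Site 8 13. Site 4 has a majority.

Site 4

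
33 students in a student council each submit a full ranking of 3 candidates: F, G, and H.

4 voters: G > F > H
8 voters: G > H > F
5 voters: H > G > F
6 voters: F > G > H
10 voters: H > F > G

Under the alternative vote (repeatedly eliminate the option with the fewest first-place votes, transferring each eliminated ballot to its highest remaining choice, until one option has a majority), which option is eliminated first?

F

Round 1: H 15, G 12, F 6. F has the fewest and is eliminated.
Round 2: G 18, H 15. G has a majority.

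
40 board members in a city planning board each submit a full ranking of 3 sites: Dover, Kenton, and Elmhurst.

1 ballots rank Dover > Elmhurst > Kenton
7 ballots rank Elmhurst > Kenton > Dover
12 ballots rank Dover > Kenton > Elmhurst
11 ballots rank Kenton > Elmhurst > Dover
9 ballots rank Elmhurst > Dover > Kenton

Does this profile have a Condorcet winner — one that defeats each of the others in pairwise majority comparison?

No

Head-to-head results (40 voters total):
Dover vs Kenton: Dover wins 22–18.
Dover vs Elmhurst: Elmhurst wins 27–13.
Kenton vs Elmhurst: Kenton wins 23–17.
No candidate beats all others: Dover beats Kenton beats Elmhurst beats Dover, a majority cycle.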